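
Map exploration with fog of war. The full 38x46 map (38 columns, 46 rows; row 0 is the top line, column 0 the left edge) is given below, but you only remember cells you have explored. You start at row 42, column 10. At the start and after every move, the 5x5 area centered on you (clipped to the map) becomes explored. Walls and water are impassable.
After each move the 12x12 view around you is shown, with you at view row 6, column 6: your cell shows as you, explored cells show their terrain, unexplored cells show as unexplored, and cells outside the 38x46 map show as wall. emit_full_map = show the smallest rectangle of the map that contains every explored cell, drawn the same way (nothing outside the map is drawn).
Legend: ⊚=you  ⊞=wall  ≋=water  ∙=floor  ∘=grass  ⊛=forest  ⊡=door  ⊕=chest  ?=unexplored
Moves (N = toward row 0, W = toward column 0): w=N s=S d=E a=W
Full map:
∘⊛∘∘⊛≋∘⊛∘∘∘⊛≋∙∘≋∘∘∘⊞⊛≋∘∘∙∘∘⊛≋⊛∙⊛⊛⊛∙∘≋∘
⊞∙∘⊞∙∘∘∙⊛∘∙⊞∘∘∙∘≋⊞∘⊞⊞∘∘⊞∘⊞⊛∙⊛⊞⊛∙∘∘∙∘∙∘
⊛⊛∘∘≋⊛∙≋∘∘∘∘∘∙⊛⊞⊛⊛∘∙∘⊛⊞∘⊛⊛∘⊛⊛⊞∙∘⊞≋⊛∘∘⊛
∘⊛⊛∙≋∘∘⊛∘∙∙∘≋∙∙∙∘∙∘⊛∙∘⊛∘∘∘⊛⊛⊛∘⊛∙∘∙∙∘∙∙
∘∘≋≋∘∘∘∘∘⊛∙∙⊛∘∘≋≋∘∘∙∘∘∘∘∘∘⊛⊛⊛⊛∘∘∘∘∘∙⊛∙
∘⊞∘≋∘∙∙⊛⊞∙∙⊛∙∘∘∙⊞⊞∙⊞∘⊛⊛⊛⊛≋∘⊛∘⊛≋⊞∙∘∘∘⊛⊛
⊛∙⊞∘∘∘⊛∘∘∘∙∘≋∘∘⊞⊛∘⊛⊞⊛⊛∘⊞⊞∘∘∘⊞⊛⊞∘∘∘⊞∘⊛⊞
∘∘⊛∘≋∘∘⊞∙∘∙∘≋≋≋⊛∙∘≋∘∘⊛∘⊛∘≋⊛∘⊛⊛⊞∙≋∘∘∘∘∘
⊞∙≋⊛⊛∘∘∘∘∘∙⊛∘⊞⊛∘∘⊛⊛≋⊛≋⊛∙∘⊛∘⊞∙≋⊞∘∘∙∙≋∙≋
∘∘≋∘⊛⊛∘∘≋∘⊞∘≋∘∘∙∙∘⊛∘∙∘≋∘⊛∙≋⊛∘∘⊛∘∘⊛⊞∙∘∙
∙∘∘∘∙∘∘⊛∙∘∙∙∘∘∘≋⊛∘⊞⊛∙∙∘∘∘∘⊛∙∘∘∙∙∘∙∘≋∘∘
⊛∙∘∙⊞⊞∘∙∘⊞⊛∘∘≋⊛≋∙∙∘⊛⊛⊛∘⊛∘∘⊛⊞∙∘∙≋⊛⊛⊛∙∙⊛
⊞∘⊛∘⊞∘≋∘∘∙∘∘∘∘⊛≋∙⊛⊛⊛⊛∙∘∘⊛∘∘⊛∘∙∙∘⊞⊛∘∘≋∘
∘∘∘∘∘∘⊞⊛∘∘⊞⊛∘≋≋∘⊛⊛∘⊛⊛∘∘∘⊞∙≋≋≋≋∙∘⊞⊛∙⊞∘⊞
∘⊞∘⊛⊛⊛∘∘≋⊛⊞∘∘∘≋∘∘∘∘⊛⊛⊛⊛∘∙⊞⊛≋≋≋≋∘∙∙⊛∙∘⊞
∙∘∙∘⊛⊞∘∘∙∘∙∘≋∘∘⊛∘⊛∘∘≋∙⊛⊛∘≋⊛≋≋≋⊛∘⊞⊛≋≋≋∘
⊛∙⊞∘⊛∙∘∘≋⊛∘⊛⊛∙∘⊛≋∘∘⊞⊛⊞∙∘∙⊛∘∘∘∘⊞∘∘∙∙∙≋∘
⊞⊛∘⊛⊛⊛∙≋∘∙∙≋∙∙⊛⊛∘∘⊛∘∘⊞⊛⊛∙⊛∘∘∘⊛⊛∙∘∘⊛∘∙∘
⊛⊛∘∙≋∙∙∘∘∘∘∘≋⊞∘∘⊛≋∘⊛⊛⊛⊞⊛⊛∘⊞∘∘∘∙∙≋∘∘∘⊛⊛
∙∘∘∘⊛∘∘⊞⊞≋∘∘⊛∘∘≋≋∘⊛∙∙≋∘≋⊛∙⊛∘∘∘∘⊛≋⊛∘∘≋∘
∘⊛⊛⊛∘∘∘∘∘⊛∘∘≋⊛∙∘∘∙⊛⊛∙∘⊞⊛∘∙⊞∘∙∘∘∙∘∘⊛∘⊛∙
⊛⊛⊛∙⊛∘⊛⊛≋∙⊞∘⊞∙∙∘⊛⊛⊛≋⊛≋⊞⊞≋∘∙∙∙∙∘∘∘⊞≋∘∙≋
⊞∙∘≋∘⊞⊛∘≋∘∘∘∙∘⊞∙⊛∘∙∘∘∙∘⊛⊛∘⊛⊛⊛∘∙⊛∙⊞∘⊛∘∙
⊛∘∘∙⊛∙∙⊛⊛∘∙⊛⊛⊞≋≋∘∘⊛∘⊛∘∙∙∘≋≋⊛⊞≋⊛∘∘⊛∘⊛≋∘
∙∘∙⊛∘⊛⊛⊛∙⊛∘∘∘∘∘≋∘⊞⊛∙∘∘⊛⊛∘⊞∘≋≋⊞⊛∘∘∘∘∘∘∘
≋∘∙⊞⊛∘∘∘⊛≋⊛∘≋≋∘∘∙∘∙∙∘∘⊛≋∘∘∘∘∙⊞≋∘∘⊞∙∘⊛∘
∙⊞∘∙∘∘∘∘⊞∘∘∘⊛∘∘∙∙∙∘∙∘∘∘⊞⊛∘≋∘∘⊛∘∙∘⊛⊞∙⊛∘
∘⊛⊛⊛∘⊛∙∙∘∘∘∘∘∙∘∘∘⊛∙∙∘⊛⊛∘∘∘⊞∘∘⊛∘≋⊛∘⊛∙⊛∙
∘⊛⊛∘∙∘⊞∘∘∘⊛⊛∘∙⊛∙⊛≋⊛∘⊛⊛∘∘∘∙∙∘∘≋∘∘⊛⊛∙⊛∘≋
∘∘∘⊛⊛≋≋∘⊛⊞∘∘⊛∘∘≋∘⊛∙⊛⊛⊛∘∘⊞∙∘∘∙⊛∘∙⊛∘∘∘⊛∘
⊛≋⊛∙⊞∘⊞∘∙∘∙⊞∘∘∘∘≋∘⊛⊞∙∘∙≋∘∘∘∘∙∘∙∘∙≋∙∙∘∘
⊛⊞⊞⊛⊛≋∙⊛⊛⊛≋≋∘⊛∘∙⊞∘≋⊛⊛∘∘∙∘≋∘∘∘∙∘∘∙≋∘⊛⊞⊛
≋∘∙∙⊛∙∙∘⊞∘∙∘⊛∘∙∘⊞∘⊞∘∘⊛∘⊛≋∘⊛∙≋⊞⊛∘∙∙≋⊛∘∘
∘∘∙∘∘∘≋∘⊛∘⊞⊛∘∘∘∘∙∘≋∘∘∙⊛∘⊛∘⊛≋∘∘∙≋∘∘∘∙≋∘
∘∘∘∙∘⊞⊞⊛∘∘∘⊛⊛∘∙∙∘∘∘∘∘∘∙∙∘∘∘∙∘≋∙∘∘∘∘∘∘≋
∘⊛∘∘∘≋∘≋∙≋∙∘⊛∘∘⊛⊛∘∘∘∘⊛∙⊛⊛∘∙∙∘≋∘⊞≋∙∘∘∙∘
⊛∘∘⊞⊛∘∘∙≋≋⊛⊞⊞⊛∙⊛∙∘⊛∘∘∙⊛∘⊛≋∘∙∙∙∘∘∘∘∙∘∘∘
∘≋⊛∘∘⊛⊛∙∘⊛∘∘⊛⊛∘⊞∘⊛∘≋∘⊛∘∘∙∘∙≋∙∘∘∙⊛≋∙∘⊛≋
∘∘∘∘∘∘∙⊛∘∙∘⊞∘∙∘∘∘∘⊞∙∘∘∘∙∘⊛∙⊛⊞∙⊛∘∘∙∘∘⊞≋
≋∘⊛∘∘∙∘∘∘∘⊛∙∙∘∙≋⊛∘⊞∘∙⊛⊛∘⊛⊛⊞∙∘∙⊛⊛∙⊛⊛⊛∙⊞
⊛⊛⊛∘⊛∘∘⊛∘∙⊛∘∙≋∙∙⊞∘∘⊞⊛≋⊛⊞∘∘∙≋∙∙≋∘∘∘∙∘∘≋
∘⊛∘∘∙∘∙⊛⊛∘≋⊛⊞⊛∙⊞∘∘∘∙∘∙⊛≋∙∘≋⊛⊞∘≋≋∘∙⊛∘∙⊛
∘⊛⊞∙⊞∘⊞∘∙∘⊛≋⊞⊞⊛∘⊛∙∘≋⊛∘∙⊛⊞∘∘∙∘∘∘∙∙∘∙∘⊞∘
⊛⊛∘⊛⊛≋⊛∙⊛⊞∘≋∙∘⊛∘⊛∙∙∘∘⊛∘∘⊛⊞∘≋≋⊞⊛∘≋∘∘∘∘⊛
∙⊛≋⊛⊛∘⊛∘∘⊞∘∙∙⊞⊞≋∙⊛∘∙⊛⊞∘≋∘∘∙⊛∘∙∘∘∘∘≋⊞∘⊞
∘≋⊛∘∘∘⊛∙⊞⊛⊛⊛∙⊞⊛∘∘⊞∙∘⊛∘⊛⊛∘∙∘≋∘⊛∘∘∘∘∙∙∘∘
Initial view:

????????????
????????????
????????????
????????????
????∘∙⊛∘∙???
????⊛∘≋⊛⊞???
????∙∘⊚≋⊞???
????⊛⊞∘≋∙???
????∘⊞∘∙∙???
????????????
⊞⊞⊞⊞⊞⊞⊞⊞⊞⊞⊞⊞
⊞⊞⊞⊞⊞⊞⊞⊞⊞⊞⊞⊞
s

????????????
????????????
????????????
????∘∙⊛∘∙???
????⊛∘≋⊛⊞???
????∙∘⊛≋⊞???
????⊛⊞⊚≋∙???
????∘⊞∘∙∙???
????⊞⊛⊛⊛∙???
⊞⊞⊞⊞⊞⊞⊞⊞⊞⊞⊞⊞
⊞⊞⊞⊞⊞⊞⊞⊞⊞⊞⊞⊞
⊞⊞⊞⊞⊞⊞⊞⊞⊞⊞⊞⊞

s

????????????
????????????
????∘∙⊛∘∙???
????⊛∘≋⊛⊞???
????∙∘⊛≋⊞???
????⊛⊞∘≋∙???
????∘⊞⊚∙∙???
????⊞⊛⊛⊛∙???
⊞⊞⊞⊞⊞⊞⊞⊞⊞⊞⊞⊞
⊞⊞⊞⊞⊞⊞⊞⊞⊞⊞⊞⊞
⊞⊞⊞⊞⊞⊞⊞⊞⊞⊞⊞⊞
⊞⊞⊞⊞⊞⊞⊞⊞⊞⊞⊞⊞

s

????????????
????∘∙⊛∘∙???
????⊛∘≋⊛⊞???
????∙∘⊛≋⊞???
????⊛⊞∘≋∙???
????∘⊞∘∙∙???
????⊞⊛⊚⊛∙???
⊞⊞⊞⊞⊞⊞⊞⊞⊞⊞⊞⊞
⊞⊞⊞⊞⊞⊞⊞⊞⊞⊞⊞⊞
⊞⊞⊞⊞⊞⊞⊞⊞⊞⊞⊞⊞
⊞⊞⊞⊞⊞⊞⊞⊞⊞⊞⊞⊞
⊞⊞⊞⊞⊞⊞⊞⊞⊞⊞⊞⊞

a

????????????
?????∘∙⊛∘∙??
?????⊛∘≋⊛⊞??
?????∙∘⊛≋⊞??
????∙⊛⊞∘≋∙??
????∘∘⊞∘∙∙??
????∙⊞⊚⊛⊛∙??
⊞⊞⊞⊞⊞⊞⊞⊞⊞⊞⊞⊞
⊞⊞⊞⊞⊞⊞⊞⊞⊞⊞⊞⊞
⊞⊞⊞⊞⊞⊞⊞⊞⊞⊞⊞⊞
⊞⊞⊞⊞⊞⊞⊞⊞⊞⊞⊞⊞
⊞⊞⊞⊞⊞⊞⊞⊞⊞⊞⊞⊞

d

????????????
????∘∙⊛∘∙???
????⊛∘≋⊛⊞???
????∙∘⊛≋⊞???
???∙⊛⊞∘≋∙???
???∘∘⊞∘∙∙???
???∙⊞⊛⊚⊛∙???
⊞⊞⊞⊞⊞⊞⊞⊞⊞⊞⊞⊞
⊞⊞⊞⊞⊞⊞⊞⊞⊞⊞⊞⊞
⊞⊞⊞⊞⊞⊞⊞⊞⊞⊞⊞⊞
⊞⊞⊞⊞⊞⊞⊞⊞⊞⊞⊞⊞
⊞⊞⊞⊞⊞⊞⊞⊞⊞⊞⊞⊞

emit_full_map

?∘∙⊛∘∙
?⊛∘≋⊛⊞
?∙∘⊛≋⊞
∙⊛⊞∘≋∙
∘∘⊞∘∙∙
∙⊞⊛⊚⊛∙

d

????????????
???∘∙⊛∘∙????
???⊛∘≋⊛⊞????
???∙∘⊛≋⊞????
??∙⊛⊞∘≋∙∘???
??∘∘⊞∘∙∙⊞???
??∙⊞⊛⊛⊚∙⊞???
⊞⊞⊞⊞⊞⊞⊞⊞⊞⊞⊞⊞
⊞⊞⊞⊞⊞⊞⊞⊞⊞⊞⊞⊞
⊞⊞⊞⊞⊞⊞⊞⊞⊞⊞⊞⊞
⊞⊞⊞⊞⊞⊞⊞⊞⊞⊞⊞⊞
⊞⊞⊞⊞⊞⊞⊞⊞⊞⊞⊞⊞

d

????????????
??∘∙⊛∘∙?????
??⊛∘≋⊛⊞?????
??∙∘⊛≋⊞?????
?∙⊛⊞∘≋∙∘⊛???
?∘∘⊞∘∙∙⊞⊞???
?∙⊞⊛⊛⊛⊚⊞⊛???
⊞⊞⊞⊞⊞⊞⊞⊞⊞⊞⊞⊞
⊞⊞⊞⊞⊞⊞⊞⊞⊞⊞⊞⊞
⊞⊞⊞⊞⊞⊞⊞⊞⊞⊞⊞⊞
⊞⊞⊞⊞⊞⊞⊞⊞⊞⊞⊞⊞
⊞⊞⊞⊞⊞⊞⊞⊞⊞⊞⊞⊞

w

????????????
????????????
??∘∙⊛∘∙?????
??⊛∘≋⊛⊞?????
??∙∘⊛≋⊞⊞⊛???
?∙⊛⊞∘≋∙∘⊛???
?∘∘⊞∘∙⊚⊞⊞???
?∙⊞⊛⊛⊛∙⊞⊛???
⊞⊞⊞⊞⊞⊞⊞⊞⊞⊞⊞⊞
⊞⊞⊞⊞⊞⊞⊞⊞⊞⊞⊞⊞
⊞⊞⊞⊞⊞⊞⊞⊞⊞⊞⊞⊞
⊞⊞⊞⊞⊞⊞⊞⊞⊞⊞⊞⊞

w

????????????
????????????
????????????
??∘∙⊛∘∙?????
??⊛∘≋⊛⊞⊛∙???
??∙∘⊛≋⊞⊞⊛???
?∙⊛⊞∘≋⊚∘⊛???
?∘∘⊞∘∙∙⊞⊞???
?∙⊞⊛⊛⊛∙⊞⊛???
⊞⊞⊞⊞⊞⊞⊞⊞⊞⊞⊞⊞
⊞⊞⊞⊞⊞⊞⊞⊞⊞⊞⊞⊞
⊞⊞⊞⊞⊞⊞⊞⊞⊞⊞⊞⊞

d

????????????
????????????
????????????
?∘∙⊛∘∙??????
?⊛∘≋⊛⊞⊛∙⊞???
?∙∘⊛≋⊞⊞⊛∘???
∙⊛⊞∘≋∙⊚⊛∘???
∘∘⊞∘∙∙⊞⊞≋???
∙⊞⊛⊛⊛∙⊞⊛∘???
⊞⊞⊞⊞⊞⊞⊞⊞⊞⊞⊞⊞
⊞⊞⊞⊞⊞⊞⊞⊞⊞⊞⊞⊞
⊞⊞⊞⊞⊞⊞⊞⊞⊞⊞⊞⊞

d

????????????
????????????
????????????
∘∙⊛∘∙???????
⊛∘≋⊛⊞⊛∙⊞∘???
∙∘⊛≋⊞⊞⊛∘⊛???
⊛⊞∘≋∙∘⊚∘⊛???
∘⊞∘∙∙⊞⊞≋∙???
⊞⊛⊛⊛∙⊞⊛∘∘???
⊞⊞⊞⊞⊞⊞⊞⊞⊞⊞⊞⊞
⊞⊞⊞⊞⊞⊞⊞⊞⊞⊞⊞⊞
⊞⊞⊞⊞⊞⊞⊞⊞⊞⊞⊞⊞

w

????????????
????????????
????????????
????????????
∘∙⊛∘∙≋∙∙⊞???
⊛∘≋⊛⊞⊛∙⊞∘???
∙∘⊛≋⊞⊞⊚∘⊛???
⊛⊞∘≋∙∘⊛∘⊛???
∘⊞∘∙∙⊞⊞≋∙???
⊞⊛⊛⊛∙⊞⊛∘∘???
⊞⊞⊞⊞⊞⊞⊞⊞⊞⊞⊞⊞
⊞⊞⊞⊞⊞⊞⊞⊞⊞⊞⊞⊞

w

????????????
????????????
????????????
????????????
????∙∘∙≋⊛???
∘∙⊛∘∙≋∙∙⊞???
⊛∘≋⊛⊞⊛⊚⊞∘???
∙∘⊛≋⊞⊞⊛∘⊛???
⊛⊞∘≋∙∘⊛∘⊛???
∘⊞∘∙∙⊞⊞≋∙???
⊞⊛⊛⊛∙⊞⊛∘∘???
⊞⊞⊞⊞⊞⊞⊞⊞⊞⊞⊞⊞

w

????????????
????????????
????????????
????????????
????∘∙∘∘∘???
????∙∘∙≋⊛???
∘∙⊛∘∙≋⊚∙⊞???
⊛∘≋⊛⊞⊛∙⊞∘???
∙∘⊛≋⊞⊞⊛∘⊛???
⊛⊞∘≋∙∘⊛∘⊛???
∘⊞∘∙∙⊞⊞≋∙???
⊞⊛⊛⊛∙⊞⊛∘∘???

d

????????????
????????????
????????????
????????????
???∘∙∘∘∘∘???
???∙∘∙≋⊛∘???
∙⊛∘∙≋∙⊚⊞∘???
∘≋⊛⊞⊛∙⊞∘∘???
∘⊛≋⊞⊞⊛∘⊛∙???
⊞∘≋∙∘⊛∘⊛????
⊞∘∙∙⊞⊞≋∙????
⊛⊛⊛∙⊞⊛∘∘????

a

????????????
????????????
????????????
????????????
????∘∙∘∘∘∘??
????∙∘∙≋⊛∘??
∘∙⊛∘∙≋⊚∙⊞∘??
⊛∘≋⊛⊞⊛∙⊞∘∘??
∙∘⊛≋⊞⊞⊛∘⊛∙??
⊛⊞∘≋∙∘⊛∘⊛???
∘⊞∘∙∙⊞⊞≋∙???
⊞⊛⊛⊛∙⊞⊛∘∘???

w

????????????
????????????
????????????
????????????
????⊛⊛∘⊞∘???
????∘∙∘∘∘∘??
????∙∘⊚≋⊛∘??
∘∙⊛∘∙≋∙∙⊞∘??
⊛∘≋⊛⊞⊛∙⊞∘∘??
∙∘⊛≋⊞⊞⊛∘⊛∙??
⊛⊞∘≋∙∘⊛∘⊛???
∘⊞∘∙∙⊞⊞≋∙???

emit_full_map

?????⊛⊛∘⊞∘?
?????∘∙∘∘∘∘
?????∙∘⊚≋⊛∘
?∘∙⊛∘∙≋∙∙⊞∘
?⊛∘≋⊛⊞⊛∙⊞∘∘
?∙∘⊛≋⊞⊞⊛∘⊛∙
∙⊛⊞∘≋∙∘⊛∘⊛?
∘∘⊞∘∙∙⊞⊞≋∙?
∙⊞⊛⊛⊛∙⊞⊛∘∘?

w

????????????
????????????
????????????
????????????
????⊞⊛∙⊛∙???
????⊛⊛∘⊞∘???
????∘∙⊚∘∘∘??
????∙∘∙≋⊛∘??
∘∙⊛∘∙≋∙∙⊞∘??
⊛∘≋⊛⊞⊛∙⊞∘∘??
∙∘⊛≋⊞⊞⊛∘⊛∙??
⊛⊞∘≋∙∘⊛∘⊛???

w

????????????
????????????
????????????
????????????
????⊛∘∘⊛⊛???
????⊞⊛∙⊛∙???
????⊛⊛⊚⊞∘???
????∘∙∘∘∘∘??
????∙∘∙≋⊛∘??
∘∙⊛∘∙≋∙∙⊞∘??
⊛∘≋⊛⊞⊛∙⊞∘∘??
∙∘⊛≋⊞⊞⊛∘⊛∙??

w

????????????
????????????
????????????
????????????
????⊛∘∙∙∘???
????⊛∘∘⊛⊛???
????⊞⊛⊚⊛∙???
????⊛⊛∘⊞∘???
????∘∙∘∘∘∘??
????∙∘∙≋⊛∘??
∘∙⊛∘∙≋∙∙⊞∘??
⊛∘≋⊛⊞⊛∙⊞∘∘??

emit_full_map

?????⊛∘∙∙∘?
?????⊛∘∘⊛⊛?
?????⊞⊛⊚⊛∙?
?????⊛⊛∘⊞∘?
?????∘∙∘∘∘∘
?????∙∘∙≋⊛∘
?∘∙⊛∘∙≋∙∙⊞∘
?⊛∘≋⊛⊞⊛∙⊞∘∘
?∙∘⊛≋⊞⊞⊛∘⊛∙
∙⊛⊞∘≋∙∘⊛∘⊛?
∘∘⊞∘∙∙⊞⊞≋∙?
∙⊞⊛⊛⊛∙⊞⊛∘∘?


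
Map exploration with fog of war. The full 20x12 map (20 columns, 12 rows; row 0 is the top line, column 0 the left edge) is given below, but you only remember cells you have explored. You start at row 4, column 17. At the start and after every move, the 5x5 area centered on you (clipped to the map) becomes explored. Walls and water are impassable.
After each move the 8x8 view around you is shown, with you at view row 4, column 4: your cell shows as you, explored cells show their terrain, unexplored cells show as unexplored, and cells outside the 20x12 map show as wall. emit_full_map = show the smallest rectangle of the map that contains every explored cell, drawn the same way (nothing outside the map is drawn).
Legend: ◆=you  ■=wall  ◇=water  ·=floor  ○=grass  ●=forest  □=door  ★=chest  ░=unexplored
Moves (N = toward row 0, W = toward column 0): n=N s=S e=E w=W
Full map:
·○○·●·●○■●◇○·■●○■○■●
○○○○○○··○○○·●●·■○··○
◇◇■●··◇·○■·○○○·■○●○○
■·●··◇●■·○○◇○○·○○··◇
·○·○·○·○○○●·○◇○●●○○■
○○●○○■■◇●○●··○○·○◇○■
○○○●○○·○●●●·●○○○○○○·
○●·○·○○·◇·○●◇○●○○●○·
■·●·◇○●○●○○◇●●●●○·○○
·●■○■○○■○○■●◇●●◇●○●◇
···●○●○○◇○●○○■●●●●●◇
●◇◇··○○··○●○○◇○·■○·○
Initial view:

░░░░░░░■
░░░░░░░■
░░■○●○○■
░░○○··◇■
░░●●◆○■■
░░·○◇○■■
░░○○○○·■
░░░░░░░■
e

░░░░░░■■
░░░░░░■■
░■○●○○■■
░○○··◇■■
░●●○◆■■■
░·○◇○■■■
░○○○○·■■
░░░░░░■■

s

░░░░░░■■
░■○●○○■■
░○○··◇■■
░●●○○■■■
░·○◇◆■■■
░○○○○·■■
░░○●○·■■
░░░░░░■■

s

░■○●○○■■
░○○··◇■■
░●●○○■■■
░·○◇○■■■
░○○○◆·■■
░░○●○·■■
░░○·○○■■
░░░░░░■■

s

░○○··◇■■
░●●○○■■■
░·○◇○■■■
░○○○○·■■
░░○●◆·■■
░░○·○○■■
░░●○●◇■■
░░░░░░■■

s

░●●○○■■■
░·○◇○■■■
░○○○○·■■
░░○●○·■■
░░○·◆○■■
░░●○●◇■■
░░●●●◇■■
░░░░░░■■

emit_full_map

■○●○○
○○··◇
●●○○■
·○◇○■
○○○○·
░○●○·
░○·◆○
░●○●◇
░●●●◇

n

░○○··◇■■
░●●○○■■■
░·○◇○■■■
░○○○○·■■
░░○●◆·■■
░░○·○○■■
░░●○●◇■■
░░●●●◇■■

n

░■○●○○■■
░○○··◇■■
░●●○○■■■
░·○◇○■■■
░○○○◆·■■
░░○●○·■■
░░○·○○■■
░░●○●◇■■

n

░░░░░░■■
░■○●○○■■
░○○··◇■■
░●●○○■■■
░·○◇◆■■■
░○○○○·■■
░░○●○·■■
░░○·○○■■

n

░░░░░░■■
░░░░░░■■
░■○●○○■■
░○○··◇■■
░●●○◆■■■
░·○◇○■■■
░○○○○·■■
░░○●○·■■

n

■■■■■■■■
░░░░░░■■
░░○··○■■
░■○●○○■■
░○○·◆◇■■
░●●○○■■■
░·○◇○■■■
░○○○○·■■

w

■■■■■■■■
░░░░░░░■
░░■○··○■
░░■○●○○■
░░○○◆·◇■
░░●●○○■■
░░·○◇○■■
░░○○○○·■

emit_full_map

■○··○
■○●○○
○○◆·◇
●●○○■
·○◇○■
○○○○·
░○●○·
░○·○○
░●○●◇
░●●●◇

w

■■■■■■■■
░░░░░░░░
░░·■○··○
░░·■○●○○
░░·○◆··◇
░░○●●○○■
░░○·○◇○■
░░░○○○○·

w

■■■■■■■■
░░░░░░░░
░░●·■○··
░░○·■○●○
░░○·◆○··
░░◇○●●○○
░░○○·○◇○
░░░░○○○○

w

■■■■■■■■
░░░░░░░░
░░●●·■○·
░░○○·■○●
░░○○◆○○·
░░○◇○●●○
░░·○○·○◇
░░░░░○○○

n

■■■■■■■■
■■■■■■■■
░░·■●○■░
░░●●·■○·
░░○○◆■○●
░░○○·○○·
░░○◇○●●○
░░·○○·○◇

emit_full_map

·■●○■░░░
●●·■○··○
○○◆■○●○○
○○·○○··◇
○◇○●●○○■
·○○·○◇○■
░░░○○○○·
░░░░○●○·
░░░░○·○○
░░░░●○●◇
░░░░●●●◇

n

■■■■■■■■
■■■■■■■■
■■■■■■■■
░░·■●○■░
░░●●◆■○·
░░○○·■○●
░░○○·○○·
░░○◇○●●○

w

■■■■■■■■
■■■■■■■■
■■■■■■■■
░░○·■●○■
░░·●◆·■○
░░○○○·■○
░░◇○○·○○
░░░○◇○●●

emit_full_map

○·■●○■░░░
·●◆·■○··○
○○○·■○●○○
◇○○·○○··◇
░○◇○●●○○■
░·○○·○◇○■
░░░░○○○○·
░░░░░○●○·
░░░░░○·○○
░░░░░●○●◇
░░░░░●●●◇


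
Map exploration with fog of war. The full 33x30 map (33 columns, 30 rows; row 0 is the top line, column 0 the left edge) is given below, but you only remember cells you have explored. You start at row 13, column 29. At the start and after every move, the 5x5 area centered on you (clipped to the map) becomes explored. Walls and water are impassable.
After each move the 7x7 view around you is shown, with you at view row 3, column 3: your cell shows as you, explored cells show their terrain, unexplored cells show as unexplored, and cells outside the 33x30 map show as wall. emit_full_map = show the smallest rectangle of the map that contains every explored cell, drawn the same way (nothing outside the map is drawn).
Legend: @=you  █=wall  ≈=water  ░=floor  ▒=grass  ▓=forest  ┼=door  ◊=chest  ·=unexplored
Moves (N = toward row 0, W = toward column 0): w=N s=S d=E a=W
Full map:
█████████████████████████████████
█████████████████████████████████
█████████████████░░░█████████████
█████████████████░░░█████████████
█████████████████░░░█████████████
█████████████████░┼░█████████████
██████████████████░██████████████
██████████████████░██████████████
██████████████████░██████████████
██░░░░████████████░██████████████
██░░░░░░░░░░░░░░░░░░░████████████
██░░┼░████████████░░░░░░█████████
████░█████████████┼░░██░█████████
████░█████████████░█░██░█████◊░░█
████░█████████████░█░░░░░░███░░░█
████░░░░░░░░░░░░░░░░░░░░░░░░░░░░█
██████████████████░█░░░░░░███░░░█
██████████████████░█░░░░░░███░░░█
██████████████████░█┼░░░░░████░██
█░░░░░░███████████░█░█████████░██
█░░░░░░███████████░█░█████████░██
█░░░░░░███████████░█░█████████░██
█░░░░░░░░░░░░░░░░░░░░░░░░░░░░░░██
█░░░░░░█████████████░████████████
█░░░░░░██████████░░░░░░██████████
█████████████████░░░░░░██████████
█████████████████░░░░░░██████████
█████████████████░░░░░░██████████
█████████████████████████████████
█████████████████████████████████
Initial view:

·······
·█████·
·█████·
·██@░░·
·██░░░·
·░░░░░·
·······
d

······█
███████
███████
██◊@░██
██░░░██
░░░░░██
······█

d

·····██
███████
███████
█◊░@███
█░░░███
░░░░███
·····██

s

███████
███████
█◊░░███
█░░@███
░░░░███
·░░░███
·····██

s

███████
█◊░░███
█░░░███
░░░@███
·░░░███
·░░░███
·····██

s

█◊░░███
█░░░███
░░░░███
·░░@███
·░░░███
·█░████
·····██

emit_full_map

██████
██████
██◊░░█
██░░░█
░░░░░█
··░░@█
··░░░█
··█░██

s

█░░░███
░░░░███
·░░░███
·░░@███
·█░████
·█░████
·····██

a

██░░░██
░░░░░██
·█░░░██
·█░@░██
·██░███
·██░███
······█

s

░░░░░██
·█░░░██
·█░░░██
·██@███
·██░███
·██░███
······█

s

·█░░░██
·█░░░██
·██░███
·██@███
·██░███
·██░███
······█

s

·█░░░██
·██░███
·██░███
·██@███
·██░███
·░░░███
······█

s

·██░███
·██░███
·██░███
·██@███
·░░░███
·██████
······█

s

·██░███
·██░███
·██░███
·░░@███
·██████
·██████
······█

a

··██░██
·███░██
·███░██
·░░@░██
·██████
·██████
·······

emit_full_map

██████
██████
██◊░░█
██░░░█
░░░░░█
·█░░░█
·█░░░█
·██░██
·██░██
███░██
███░██
░░@░██
██████
██████

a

···██░█
·████░█
·████░█
·░░@░░█
·██████
·██████
·······

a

····██░
·█████░
·█████░
·░░@░░░
·██████
·██████
·······

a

·····██
·██████
·██████
·░░@░░░
·██████
·██████
·······

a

······█
·██████
·██████
·░░@░░░
·██████
·██████
·······

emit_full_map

····██████
····██████
····██◊░░█
····██░░░█
····░░░░░█
·····█░░░█
·····█░░░█
·····██░██
·····██░██
███████░██
███████░██
░░@░░░░░██
██████████
██████████

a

·······
·██████
·██████
·░░@░░░
·██████
·░█████
·······

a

·······
·██████
·██████
·░░@░░░
·██████
·░░████
·······

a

·······
·░█████
·░█████
·░░@░░░
·░█████
·░░░███
·······

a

·······
·█░████
·█░████
·░░@░░░
·█░████
·░░░░██
·······

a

·······
·░█░███
·░█░███
·░░@░░░
·██░███
·░░░░░█
·······

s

·░█░███
·░█░███
·░░░░░░
·██@███
·░░░░░█
·░░░░░·
·······

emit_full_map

·········██████
·········██████
·········██◊░░█
·········██░░░█
·········░░░░░█
··········█░░░█
··········█░░░█
··········██░██
··········██░██
░█░█████████░██
░█░█████████░██
░░░░░░░░░░░░░██
██@████████████
░░░░░██████████
░░░░░··········

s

·░█░███
·░░░░░░
·██░███
·░░@░░█
·░░░░░·
·░░░░░·
·······

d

░█░████
░░░░░░░
██░████
░░░@░██
░░░░░█·
░░░░░█·
·······

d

█░█████
░░░░░░░
█░█████
░░░@███
░░░░██·
░░░░██·
·······

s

░░░░░░░
█░█████
░░░░███
░░░@██·
░░░░██·
·░░░██·
·······

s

█░█████
░░░░███
░░░░██·
░░░@██·
·░░░██·
·█████·
·······

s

░░░░███
░░░░██·
░░░░██·
·░░@██·
·█████·
·█████·
███████

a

░░░░░██
░░░░░██
░░░░░██
·░░@░██
·██████
·██████
███████

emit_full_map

·········██████
·········██████
·········██◊░░█
·········██░░░█
·········░░░░░█
··········█░░░█
··········█░░░█
··········██░██
··········██░██
░█░█████████░██
░█░█████████░██
░░░░░░░░░░░░░██
██░████████████
░░░░░██████████
░░░░░██········
░░░░░██········
·░░@░██········
·██████········
·██████········

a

·░░░░░█
·░░░░░█
·░░░░░█
·░░@░░█
·██████
·██████
███████

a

··░░░░░
·░░░░░░
·░░░░░░
·░░@░░░
·██████
·██████
███████

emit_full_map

··········██████
··········██████
··········██◊░░█
··········██░░░█
··········░░░░░█
···········█░░░█
···········█░░░█
···········██░██
···········██░██
·░█░█████████░██
·░█░█████████░██
·░░░░░░░░░░░░░██
·██░████████████
·░░░░░██████████
░░░░░░██········
░░░░░░██········
░░@░░░██········
████████········
████████········


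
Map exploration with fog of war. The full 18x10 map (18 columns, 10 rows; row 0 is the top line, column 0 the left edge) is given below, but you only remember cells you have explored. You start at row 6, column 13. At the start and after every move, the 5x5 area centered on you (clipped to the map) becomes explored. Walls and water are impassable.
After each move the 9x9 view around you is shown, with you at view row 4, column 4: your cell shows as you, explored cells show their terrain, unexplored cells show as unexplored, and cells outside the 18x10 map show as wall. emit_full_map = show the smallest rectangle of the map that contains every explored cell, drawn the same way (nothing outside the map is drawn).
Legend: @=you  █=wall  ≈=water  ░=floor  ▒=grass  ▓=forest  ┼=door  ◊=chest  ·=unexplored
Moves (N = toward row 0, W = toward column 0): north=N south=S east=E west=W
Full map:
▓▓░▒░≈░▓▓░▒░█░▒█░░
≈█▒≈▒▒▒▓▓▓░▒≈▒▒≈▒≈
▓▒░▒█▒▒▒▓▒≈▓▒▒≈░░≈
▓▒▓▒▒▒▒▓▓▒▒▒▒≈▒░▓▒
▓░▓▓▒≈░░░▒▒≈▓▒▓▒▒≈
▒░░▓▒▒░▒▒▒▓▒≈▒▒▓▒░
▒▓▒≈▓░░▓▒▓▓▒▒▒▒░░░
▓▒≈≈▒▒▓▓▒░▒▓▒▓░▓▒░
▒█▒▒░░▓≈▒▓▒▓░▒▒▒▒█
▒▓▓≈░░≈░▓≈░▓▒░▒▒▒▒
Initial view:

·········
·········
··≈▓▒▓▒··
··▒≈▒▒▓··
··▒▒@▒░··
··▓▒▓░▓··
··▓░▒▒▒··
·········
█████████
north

·········
·········
··▒▒≈▒░··
··≈▓▒▓▒··
··▒≈@▒▓··
··▒▒▒▒░··
··▓▒▓░▓··
··▓░▒▒▒··
·········

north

·········
·········
··▓▒▒≈░··
··▒▒≈▒░··
··≈▓@▓▒··
··▒≈▒▒▓··
··▒▒▒▒░··
··▓▒▓░▓··
··▓░▒▒▒··

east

········█
········█
·▓▒▒≈░░·█
·▒▒≈▒░▓·█
·≈▓▒@▒▒·█
·▒≈▒▒▓▒·█
·▒▒▒▒░░·█
·▓▒▓░▓··█
·▓░▒▒▒··█

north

█████████
········█
··≈▒▒≈▒·█
·▓▒▒≈░░·█
·▒▒≈@░▓·█
·≈▓▒▓▒▒·█
·▒≈▒▒▓▒·█
·▒▒▒▒░░·█
·▓▒▓░▓··█

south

········█
··≈▒▒≈▒·█
·▓▒▒≈░░·█
·▒▒≈▒░▓·█
·≈▓▒@▒▒·█
·▒≈▒▒▓▒·█
·▒▒▒▒░░·█
·▓▒▓░▓··█
·▓░▒▒▒··█

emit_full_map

·≈▒▒≈▒
▓▒▒≈░░
▒▒≈▒░▓
≈▓▒@▒▒
▒≈▒▒▓▒
▒▒▒▒░░
▓▒▓░▓·
▓░▒▒▒·

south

··≈▒▒≈▒·█
·▓▒▒≈░░·█
·▒▒≈▒░▓·█
·≈▓▒▓▒▒·█
·▒≈▒@▓▒·█
·▒▒▒▒░░·█
·▓▒▓░▓▒·█
·▓░▒▒▒··█
········█

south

·▓▒▒≈░░·█
·▒▒≈▒░▓·█
·≈▓▒▓▒▒·█
·▒≈▒▒▓▒·█
·▒▒▒@░░·█
·▓▒▓░▓▒·█
·▓░▒▒▒▒·█
········█
█████████

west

··▓▒▒≈░░·
··▒▒≈▒░▓·
··≈▓▒▓▒▒·
··▒≈▒▒▓▒·
··▒▒@▒░░·
··▓▒▓░▓▒·
··▓░▒▒▒▒·
·········
█████████

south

··▒▒≈▒░▓·
··≈▓▒▓▒▒·
··▒≈▒▒▓▒·
··▒▒▒▒░░·
··▓▒@░▓▒·
··▓░▒▒▒▒·
··▓▒░▒▒··
█████████
█████████

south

··≈▓▒▓▒▒·
··▒≈▒▒▓▒·
··▒▒▒▒░░·
··▓▒▓░▓▒·
··▓░@▒▒▒·
··▓▒░▒▒··
█████████
█████████
█████████

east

·≈▓▒▓▒▒·█
·▒≈▒▒▓▒·█
·▒▒▒▒░░·█
·▓▒▓░▓▒·█
·▓░▒@▒▒·█
·▓▒░▒▒▒·█
█████████
█████████
█████████

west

··≈▓▒▓▒▒·
··▒≈▒▒▓▒·
··▒▒▒▒░░·
··▓▒▓░▓▒·
··▓░@▒▒▒·
··▓▒░▒▒▒·
█████████
█████████
█████████

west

···≈▓▒▓▒▒
···▒≈▒▒▓▒
··▓▒▒▒▒░░
··▒▓▒▓░▓▒
··▒▓@▒▒▒▒
··░▓▒░▒▒▒
█████████
█████████
█████████

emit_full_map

··≈▒▒≈▒
·▓▒▒≈░░
·▒▒≈▒░▓
·≈▓▒▓▒▒
·▒≈▒▒▓▒
▓▒▒▒▒░░
▒▓▒▓░▓▒
▒▓@▒▒▒▒
░▓▒░▒▒▒

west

····≈▓▒▓▒
····▒≈▒▒▓
··▓▓▒▒▒▒░
··░▒▓▒▓░▓
··▓▒@░▒▒▒
··≈░▓▒░▒▒
█████████
█████████
█████████

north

····▒▒≈▒░
····≈▓▒▓▒
··▒▓▒≈▒▒▓
··▓▓▒▒▒▒░
··░▒@▒▓░▓
··▓▒▓░▒▒▒
··≈░▓▒░▒▒
█████████
█████████

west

·····▒▒≈▒
·····≈▓▒▓
··▒▒▓▒≈▒▒
··▒▓▓▒▒▒▒
··▒░@▓▒▓░
··▒▓▒▓░▒▒
··▓≈░▓▒░▒
█████████
█████████

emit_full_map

····≈▒▒≈▒
···▓▒▒≈░░
···▒▒≈▒░▓
···≈▓▒▓▒▒
▒▒▓▒≈▒▒▓▒
▒▓▓▒▒▒▒░░
▒░@▓▒▓░▓▒
▒▓▒▓░▒▒▒▒
▓≈░▓▒░▒▒▒


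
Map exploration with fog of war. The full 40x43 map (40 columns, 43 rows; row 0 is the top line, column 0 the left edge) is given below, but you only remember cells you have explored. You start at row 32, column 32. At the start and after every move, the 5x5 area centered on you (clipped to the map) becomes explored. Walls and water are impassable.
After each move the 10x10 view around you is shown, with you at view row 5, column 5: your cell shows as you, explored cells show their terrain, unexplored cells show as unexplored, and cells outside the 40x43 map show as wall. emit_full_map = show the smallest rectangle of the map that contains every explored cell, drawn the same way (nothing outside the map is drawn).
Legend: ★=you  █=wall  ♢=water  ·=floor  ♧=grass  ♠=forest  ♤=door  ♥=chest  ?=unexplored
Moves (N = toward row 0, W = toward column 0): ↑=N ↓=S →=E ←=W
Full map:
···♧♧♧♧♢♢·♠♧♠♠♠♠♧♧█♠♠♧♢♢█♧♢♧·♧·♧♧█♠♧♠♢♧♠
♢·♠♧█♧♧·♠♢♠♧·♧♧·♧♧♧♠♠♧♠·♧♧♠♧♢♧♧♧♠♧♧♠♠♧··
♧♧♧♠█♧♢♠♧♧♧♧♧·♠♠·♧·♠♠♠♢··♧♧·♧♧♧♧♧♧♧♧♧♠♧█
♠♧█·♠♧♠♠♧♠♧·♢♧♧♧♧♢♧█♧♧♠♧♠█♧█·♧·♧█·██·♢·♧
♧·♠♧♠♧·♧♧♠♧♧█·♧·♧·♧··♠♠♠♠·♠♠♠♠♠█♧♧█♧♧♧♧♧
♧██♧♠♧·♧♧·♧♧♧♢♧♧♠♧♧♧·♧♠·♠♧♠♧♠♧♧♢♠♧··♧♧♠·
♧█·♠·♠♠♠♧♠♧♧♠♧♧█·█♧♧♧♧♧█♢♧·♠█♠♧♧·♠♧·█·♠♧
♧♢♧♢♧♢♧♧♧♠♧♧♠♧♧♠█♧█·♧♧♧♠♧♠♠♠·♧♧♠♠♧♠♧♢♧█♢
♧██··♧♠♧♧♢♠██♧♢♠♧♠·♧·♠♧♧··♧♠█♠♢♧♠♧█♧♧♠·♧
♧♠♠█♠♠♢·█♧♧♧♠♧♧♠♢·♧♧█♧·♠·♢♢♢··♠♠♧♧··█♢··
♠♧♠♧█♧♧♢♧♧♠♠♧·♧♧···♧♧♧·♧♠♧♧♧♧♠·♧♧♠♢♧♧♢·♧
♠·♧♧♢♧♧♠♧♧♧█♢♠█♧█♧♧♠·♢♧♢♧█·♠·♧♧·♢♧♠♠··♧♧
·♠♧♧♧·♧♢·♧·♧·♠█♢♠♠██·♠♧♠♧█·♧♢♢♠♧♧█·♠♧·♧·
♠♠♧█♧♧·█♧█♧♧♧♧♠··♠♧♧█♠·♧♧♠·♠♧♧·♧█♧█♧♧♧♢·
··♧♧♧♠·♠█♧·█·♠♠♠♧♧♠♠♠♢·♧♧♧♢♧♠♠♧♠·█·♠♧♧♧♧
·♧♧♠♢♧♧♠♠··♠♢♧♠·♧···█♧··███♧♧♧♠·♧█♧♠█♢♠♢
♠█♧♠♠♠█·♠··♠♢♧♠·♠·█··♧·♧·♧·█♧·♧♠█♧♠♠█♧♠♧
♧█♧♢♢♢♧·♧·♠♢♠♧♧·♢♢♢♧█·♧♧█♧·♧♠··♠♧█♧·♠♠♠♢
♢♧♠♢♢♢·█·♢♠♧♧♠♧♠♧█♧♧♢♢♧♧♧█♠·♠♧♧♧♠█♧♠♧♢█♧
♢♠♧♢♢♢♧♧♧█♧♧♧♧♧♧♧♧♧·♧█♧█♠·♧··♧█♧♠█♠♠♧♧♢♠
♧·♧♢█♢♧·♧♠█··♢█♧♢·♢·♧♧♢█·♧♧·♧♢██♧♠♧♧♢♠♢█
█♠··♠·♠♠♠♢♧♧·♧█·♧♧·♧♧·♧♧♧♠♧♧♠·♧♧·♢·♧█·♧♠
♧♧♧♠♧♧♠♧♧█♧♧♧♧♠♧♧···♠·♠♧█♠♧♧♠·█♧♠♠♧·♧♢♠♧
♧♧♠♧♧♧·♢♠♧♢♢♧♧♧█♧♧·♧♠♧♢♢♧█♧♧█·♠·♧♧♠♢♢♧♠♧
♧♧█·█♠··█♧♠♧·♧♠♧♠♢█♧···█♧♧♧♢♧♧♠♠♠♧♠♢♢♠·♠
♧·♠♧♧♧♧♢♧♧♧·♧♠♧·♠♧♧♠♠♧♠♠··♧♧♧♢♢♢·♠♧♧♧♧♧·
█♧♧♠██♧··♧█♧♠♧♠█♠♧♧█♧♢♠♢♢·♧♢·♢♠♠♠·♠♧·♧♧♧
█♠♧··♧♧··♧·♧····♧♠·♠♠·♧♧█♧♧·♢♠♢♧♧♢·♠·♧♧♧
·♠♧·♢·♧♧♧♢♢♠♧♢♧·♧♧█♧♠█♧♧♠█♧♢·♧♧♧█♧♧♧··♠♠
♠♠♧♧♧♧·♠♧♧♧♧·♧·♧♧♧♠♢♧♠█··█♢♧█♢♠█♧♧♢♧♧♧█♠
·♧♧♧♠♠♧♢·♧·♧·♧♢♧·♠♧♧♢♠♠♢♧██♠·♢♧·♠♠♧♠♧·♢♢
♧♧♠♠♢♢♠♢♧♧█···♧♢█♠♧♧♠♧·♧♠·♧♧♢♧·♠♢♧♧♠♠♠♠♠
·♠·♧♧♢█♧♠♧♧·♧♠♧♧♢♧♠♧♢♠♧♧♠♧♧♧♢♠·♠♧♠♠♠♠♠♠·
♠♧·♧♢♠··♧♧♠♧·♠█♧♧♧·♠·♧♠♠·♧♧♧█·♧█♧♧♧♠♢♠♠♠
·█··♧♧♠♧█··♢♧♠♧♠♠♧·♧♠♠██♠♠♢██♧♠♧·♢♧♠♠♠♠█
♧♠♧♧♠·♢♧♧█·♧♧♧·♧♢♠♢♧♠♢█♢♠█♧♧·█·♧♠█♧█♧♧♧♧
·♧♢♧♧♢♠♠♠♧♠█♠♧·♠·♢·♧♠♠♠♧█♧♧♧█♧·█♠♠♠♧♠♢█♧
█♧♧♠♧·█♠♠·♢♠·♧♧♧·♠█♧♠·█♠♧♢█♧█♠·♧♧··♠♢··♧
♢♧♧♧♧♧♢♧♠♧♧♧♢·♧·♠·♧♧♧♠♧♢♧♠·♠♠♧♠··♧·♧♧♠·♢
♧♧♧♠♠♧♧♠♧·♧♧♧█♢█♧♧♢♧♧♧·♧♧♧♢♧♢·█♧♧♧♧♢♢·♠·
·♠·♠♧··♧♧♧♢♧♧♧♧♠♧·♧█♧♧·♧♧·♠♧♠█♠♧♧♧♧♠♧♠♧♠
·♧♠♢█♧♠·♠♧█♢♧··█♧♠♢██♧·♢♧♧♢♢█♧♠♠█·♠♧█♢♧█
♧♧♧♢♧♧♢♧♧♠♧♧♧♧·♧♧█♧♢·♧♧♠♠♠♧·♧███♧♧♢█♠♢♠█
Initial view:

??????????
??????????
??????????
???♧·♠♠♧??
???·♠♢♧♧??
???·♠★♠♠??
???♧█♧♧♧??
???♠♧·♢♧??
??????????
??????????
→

??????????
??????????
??????????
??♧·♠♠♧♠??
??·♠♢♧♧♠??
??·♠♧★♠♠??
??♧█♧♧♧♠??
??♠♧·♢♧♠??
??????????
??????????

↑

??????????
??????????
??????????
???█♧♧♢♧??
??♧·♠♠♧♠??
??·♠♢★♧♠??
??·♠♧♠♠♠??
??♧█♧♧♧♠??
??♠♧·♢♧♠??
??????????

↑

??????????
??????????
??????????
???♧█♧♧♧??
???█♧♧♢♧??
??♧·♠★♧♠??
??·♠♢♧♧♠??
??·♠♧♠♠♠??
??♧█♧♧♧♠??
??♠♧·♢♧♠??

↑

??????????
??????????
??????????
???♧♧♢·♠??
???♧█♧♧♧??
???█♧★♢♧??
??♧·♠♠♧♠??
??·♠♢♧♧♠??
??·♠♧♠♠♠??
??♧█♧♧♧♠??

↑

??????????
??????????
??????????
???♠♠·♠♧??
???♧♧♢·♠??
???♧█★♧♧??
???█♧♧♢♧??
??♧·♠♠♧♠??
??·♠♢♧♧♠??
??·♠♧♠♠♠??

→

??????????
??????????
??????????
??♠♠·♠♧·??
??♧♧♢·♠·??
??♧█♧★♧·??
??█♧♧♢♧♧??
?♧·♠♠♧♠♧??
?·♠♢♧♧♠???
?·♠♧♠♠♠???

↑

??????????
??????????
??????????
???·♠♧♧♧??
??♠♠·♠♧·??
??♧♧♢★♠·??
??♧█♧♧♧·??
??█♧♧♢♧♧??
?♧·♠♠♧♠♧??
?·♠♢♧♧♠???

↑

??????????
??????????
??????????
???♠♧♠♢♢??
???·♠♧♧♧??
??♠♠·★♧·??
??♧♧♢·♠·??
??♧█♧♧♧·??
??█♧♧♢♧♧??
?♧·♠♠♧♠♧??

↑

??????????
??????????
??????????
???♧♧♠♢♢??
???♠♧♠♢♢??
???·♠★♧♧??
??♠♠·♠♧·??
??♧♧♢·♠·??
??♧█♧♧♧·??
??█♧♧♢♧♧??

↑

??????????
??????????
??????????
???♠♠♧·♧??
???♧♧♠♢♢??
???♠♧★♢♢??
???·♠♧♧♧??
??♠♠·♠♧·??
??♧♧♢·♠·??
??♧█♧♧♧·??

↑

??????????
??????????
??????????
???·♢·♧█??
???♠♠♧·♧??
???♧♧★♢♢??
???♠♧♠♢♢??
???·♠♧♧♧??
??♠♠·♠♧·??
??♧♧♢·♠·??

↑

??????????
??????????
??????????
???♧♠♧♧♢??
???·♢·♧█??
???♠♠★·♧??
???♧♧♠♢♢??
???♠♧♠♢♢??
???·♠♧♧♧??
??♠♠·♠♧·??

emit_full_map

??♧♠♧♧♢
??·♢·♧█
??♠♠★·♧
??♧♧♠♢♢
??♠♧♠♢♢
??·♠♧♧♧
?♠♠·♠♧·
?♧♧♢·♠·
?♧█♧♧♧·
?█♧♧♢♧♧
♧·♠♠♧♠♧
·♠♢♧♧♠?
·♠♧♠♠♠?
♧█♧♧♧♠?
♠♧·♢♧♠?

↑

??????????
??????????
??????????
???♠█♠♠♧??
???♧♠♧♧♢??
???·♢★♧█??
???♠♠♧·♧??
???♧♧♠♢♢??
???♠♧♠♢♢??
???·♠♧♧♧??

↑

??????????
??????????
??????????
???♠█♧♠♧??
???♠█♠♠♧??
???♧♠★♧♢??
???·♢·♧█??
???♠♠♧·♧??
???♧♧♠♢♢??
???♠♧♠♢♢??

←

??????????
??????????
??????????
???♧♠█♧♠♧?
???♧♠█♠♠♧?
???█♧★♧♧♢?
???♧·♢·♧█?
???♧♠♠♧·♧?
????♧♧♠♢♢?
????♠♧♠♢♢?

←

??????????
??????????
??????????
???♧♧♠█♧♠♧
???█♧♠█♠♠♧
???██★♠♧♧♢
???♧♧·♢·♧█
???█♧♠♠♧·♧
?????♧♧♠♢♢
?????♠♧♠♢♢

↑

??????????
??????????
??????????
???·♠♧█♧??
???♧♧♠█♧♠♧
???█♧★█♠♠♧
???██♧♠♧♧♢
???♧♧·♢·♧█
???█♧♠♠♧·♧
?????♧♧♠♢♢

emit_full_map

·♠♧█♧??
♧♧♠█♧♠♧
█♧★█♠♠♧
██♧♠♧♧♢
♧♧·♢·♧█
█♧♠♠♧·♧
??♧♧♠♢♢
??♠♧♠♢♢
??·♠♧♧♧
?♠♠·♠♧·
?♧♧♢·♠·
?♧█♧♧♧·
?█♧♧♢♧♧
♧·♠♠♧♠♧
·♠♢♧♧♠?
·♠♧♠♠♠?
♧█♧♧♧♠?
♠♧·♢♧♠?

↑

??????????
??????????
??????????
???♧♠█♧♠??
???·♠♧█♧??
???♧♧★█♧♠♧
???█♧♠█♠♠♧
???██♧♠♧♧♢
???♧♧·♢·♧█
???█♧♠♠♧·♧

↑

??????????
??????????
??????????
???♠·♧█♧??
???♧♠█♧♠??
???·♠★█♧??
???♧♧♠█♧♠♧
???█♧♠█♠♠♧
???██♧♠♧♧♢
???♧♧·♢·♧█

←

??????????
??????????
??????????
???♧♠·♧█♧?
???·♧♠█♧♠?
???··★♧█♧?
???♧♧♧♠█♧♠
???♧█♧♠█♠♠
????██♧♠♧♧
????♧♧·♢·♧

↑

??????????
??????????
??????????
???♠♧♠·█??
???♧♠·♧█♧?
???·♧★█♧♠?
???··♠♧█♧?
???♧♧♧♠█♧♠
???♧█♧♠█♠♠
????██♧♠♧♧

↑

??????????
??????????
??????????
???♧·♧█♧??
???♠♧♠·█??
???♧♠★♧█♧?
???·♧♠█♧♠?
???··♠♧█♧?
???♧♧♧♠█♧♠
???♧█♧♠█♠♠

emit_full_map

♧·♧█♧???
♠♧♠·█???
♧♠★♧█♧??
·♧♠█♧♠??
··♠♧█♧??
♧♧♧♠█♧♠♧
♧█♧♠█♠♠♧
?██♧♠♧♧♢
?♧♧·♢·♧█
?█♧♠♠♧·♧
???♧♧♠♢♢
???♠♧♠♢♢
???·♠♧♧♧
??♠♠·♠♧·
??♧♧♢·♠·
??♧█♧♧♧·
??█♧♧♢♧♧
?♧·♠♠♧♠♧
?·♠♢♧♧♠?
?·♠♧♠♠♠?
?♧█♧♧♧♠?
?♠♧·♢♧♠?

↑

??????????
??????????
??????????
???♢♠♧♧█??
???♧·♧█♧??
???♠♧★·█??
???♧♠·♧█♧?
???·♧♠█♧♠?
???··♠♧█♧?
???♧♧♧♠█♧♠

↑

??????????
??????????
??????????
???♧♧·♢♧??
???♢♠♧♧█??
???♧·★█♧??
???♠♧♠·█??
???♧♠·♧█♧?
???·♧♠█♧♠?
???··♠♧█♧?

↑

??????????
??????????
??????????
???♠·♧♧♠??
???♧♧·♢♧??
???♢♠★♧█??
???♧·♧█♧??
???♠♧♠·█??
???♧♠·♧█♧?
???·♧♠█♧♠?

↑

??????????
??????????
??????????
???·♠♠♧♧??
???♠·♧♧♠??
???♧♧★♢♧??
???♢♠♧♧█??
???♧·♧█♧??
???♠♧♠·█??
???♧♠·♧█♧?

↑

??????????
??????????
??????????
???♠♢♧♠♧??
???·♠♠♧♧??
???♠·★♧♠??
???♧♧·♢♧??
???♢♠♧♧█??
???♧·♧█♧??
???♠♧♠·█??

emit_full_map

♠♢♧♠♧???
·♠♠♧♧???
♠·★♧♠???
♧♧·♢♧???
♢♠♧♧█???
♧·♧█♧???
♠♧♠·█???
♧♠·♧█♧??
·♧♠█♧♠??
··♠♧█♧??
♧♧♧♠█♧♠♧
♧█♧♠█♠♠♧
?██♧♠♧♧♢
?♧♧·♢·♧█
?█♧♠♠♧·♧
???♧♧♠♢♢
???♠♧♠♢♢
???·♠♧♧♧
??♠♠·♠♧·
??♧♧♢·♠·
??♧█♧♧♧·
??█♧♧♢♧♧
?♧·♠♠♧♠♧
?·♠♢♧♧♠?
?·♠♧♠♠♠?
?♧█♧♧♧♠?
?♠♧·♢♧♠?
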